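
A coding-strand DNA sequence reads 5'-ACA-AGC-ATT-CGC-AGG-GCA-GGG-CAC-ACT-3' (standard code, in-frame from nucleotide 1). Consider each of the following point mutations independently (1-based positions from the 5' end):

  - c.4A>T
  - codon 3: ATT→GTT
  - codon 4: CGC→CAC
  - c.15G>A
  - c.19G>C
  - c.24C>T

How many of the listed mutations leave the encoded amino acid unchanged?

Codon 2: AGC (Ser) → TGC (Cys) — missense.
Codon 3: ATT (Ile) → GTT (Val) — missense.
Codon 4: CGC (Arg) → CAC (His) — missense.
Codon 5: AGG (Arg) → AGA (Arg) — synonymous.
Codon 7: GGG (Gly) → CGG (Arg) — missense.
Codon 8: CAC (His) → CAT (His) — synonymous.
Synonymous: 2 of 6.

2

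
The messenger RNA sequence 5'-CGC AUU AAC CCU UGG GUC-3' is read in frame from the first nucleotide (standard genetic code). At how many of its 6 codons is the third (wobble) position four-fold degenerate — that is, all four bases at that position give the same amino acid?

Codon 1 CGC (Arg): third position 4-fold.
Codon 2 AUU (Ile): third position 3-fold.
Codon 3 AAC (Asn): third position 2-fold.
Codon 4 CCU (Pro): third position 4-fold.
Codon 5 UGG (Trp): third position 1-fold.
Codon 6 GUC (Val): third position 4-fold.
Four-fold degenerate third positions: 3.

3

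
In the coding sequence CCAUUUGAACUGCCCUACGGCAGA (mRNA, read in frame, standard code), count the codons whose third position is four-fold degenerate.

4

Codon 1 CCA (Pro): third position 4-fold.
Codon 2 UUU (Phe): third position 2-fold.
Codon 3 GAA (Glu): third position 2-fold.
Codon 4 CUG (Leu): third position 4-fold.
Codon 5 CCC (Pro): third position 4-fold.
Codon 6 UAC (Tyr): third position 2-fold.
Codon 7 GGC (Gly): third position 4-fold.
Codon 8 AGA (Arg): third position 2-fold.
Four-fold degenerate third positions: 4.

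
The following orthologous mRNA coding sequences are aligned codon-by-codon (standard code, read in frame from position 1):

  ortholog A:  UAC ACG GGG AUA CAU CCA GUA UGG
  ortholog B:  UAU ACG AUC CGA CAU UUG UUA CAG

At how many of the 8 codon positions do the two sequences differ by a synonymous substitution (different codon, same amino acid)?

1

Codon 1: UAC Tyr / UAU Tyr — synonymous.
Codon 2: ACG Thr / ACG Thr — identical.
Codon 3: GGG Gly / AUC Ile — nonsynonymous.
Codon 4: AUA Ile / CGA Arg — nonsynonymous.
Codon 5: CAU His / CAU His — identical.
Codon 6: CCA Pro / UUG Leu — nonsynonymous.
Codon 7: GUA Val / UUA Leu — nonsynonymous.
Codon 8: UGG Trp / CAG Gln — nonsynonymous.
Synonymous differences: 1.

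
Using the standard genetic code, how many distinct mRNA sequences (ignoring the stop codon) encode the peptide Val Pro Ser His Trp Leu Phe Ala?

9216

Val: 4 codons.
Pro: 4 codons.
Ser: 6 codons.
His: 2 codons.
Trp: 1 codon.
Leu: 6 codons.
Phe: 2 codons.
Ala: 4 codons.
4 × 4 × 6 × 2 × 1 × 6 × 2 × 4 = 9216.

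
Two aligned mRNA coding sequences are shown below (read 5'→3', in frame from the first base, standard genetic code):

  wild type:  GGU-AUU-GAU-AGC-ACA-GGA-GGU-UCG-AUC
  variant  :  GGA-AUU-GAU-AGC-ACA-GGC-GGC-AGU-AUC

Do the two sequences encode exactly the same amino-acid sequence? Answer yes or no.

yes

Codon 1: GGU Gly / GGA Gly — synonymous.
Codon 2: AUU Ile / AUU Ile — identical.
Codon 3: GAU Asp / GAU Asp — identical.
Codon 4: AGC Ser / AGC Ser — identical.
Codon 5: ACA Thr / ACA Thr — identical.
Codon 6: GGA Gly / GGC Gly — synonymous.
Codon 7: GGU Gly / GGC Gly — synonymous.
Codon 8: UCG Ser / AGU Ser — synonymous.
Codon 9: AUC Ile / AUC Ile — identical.
Nonsynonymous differences: 0 → same protein.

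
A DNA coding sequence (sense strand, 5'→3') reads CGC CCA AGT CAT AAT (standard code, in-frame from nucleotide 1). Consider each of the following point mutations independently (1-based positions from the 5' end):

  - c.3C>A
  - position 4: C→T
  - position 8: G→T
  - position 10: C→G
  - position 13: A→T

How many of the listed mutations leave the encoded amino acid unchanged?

Codon 1: CGC (Arg) → CGA (Arg) — synonymous.
Codon 2: CCA (Pro) → TCA (Ser) — missense.
Codon 3: AGT (Ser) → ATT (Ile) — missense.
Codon 4: CAT (His) → GAT (Asp) — missense.
Codon 5: AAT (Asn) → TAT (Tyr) — missense.
Synonymous: 1 of 5.

1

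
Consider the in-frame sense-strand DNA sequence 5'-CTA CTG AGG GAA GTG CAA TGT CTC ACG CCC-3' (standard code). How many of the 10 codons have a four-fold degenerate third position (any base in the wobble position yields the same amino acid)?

Codon 1 CTA (Leu): third position 4-fold.
Codon 2 CTG (Leu): third position 4-fold.
Codon 3 AGG (Arg): third position 2-fold.
Codon 4 GAA (Glu): third position 2-fold.
Codon 5 GTG (Val): third position 4-fold.
Codon 6 CAA (Gln): third position 2-fold.
Codon 7 TGT (Cys): third position 2-fold.
Codon 8 CTC (Leu): third position 4-fold.
Codon 9 ACG (Thr): third position 4-fold.
Codon 10 CCC (Pro): third position 4-fold.
Four-fold degenerate third positions: 6.

6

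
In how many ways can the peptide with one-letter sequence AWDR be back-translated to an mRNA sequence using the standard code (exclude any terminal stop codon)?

Ala: 4 codons.
Trp: 1 codon.
Asp: 2 codons.
Arg: 6 codons.
4 × 1 × 2 × 6 = 48.

48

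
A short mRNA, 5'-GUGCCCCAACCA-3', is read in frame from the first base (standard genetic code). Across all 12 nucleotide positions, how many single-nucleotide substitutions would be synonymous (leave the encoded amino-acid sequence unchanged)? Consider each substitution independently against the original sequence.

Codon 1 (GUG, Val): 3 synonymous substitutions.
Codon 2 (CCC, Pro): 3 synonymous substitutions.
Codon 3 (CAA, Gln): 1 synonymous substitution.
Codon 4 (CCA, Pro): 3 synonymous substitutions.
Total: 3 + 3 + 1 + 3 = 10.

10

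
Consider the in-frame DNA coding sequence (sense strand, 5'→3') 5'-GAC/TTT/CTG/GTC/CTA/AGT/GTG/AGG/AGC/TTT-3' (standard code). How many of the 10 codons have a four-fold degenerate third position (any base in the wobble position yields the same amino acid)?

Codon 1 GAC (Asp): third position 2-fold.
Codon 2 TTT (Phe): third position 2-fold.
Codon 3 CTG (Leu): third position 4-fold.
Codon 4 GTC (Val): third position 4-fold.
Codon 5 CTA (Leu): third position 4-fold.
Codon 6 AGT (Ser): third position 2-fold.
Codon 7 GTG (Val): third position 4-fold.
Codon 8 AGG (Arg): third position 2-fold.
Codon 9 AGC (Ser): third position 2-fold.
Codon 10 TTT (Phe): third position 2-fold.
Four-fold degenerate third positions: 4.

4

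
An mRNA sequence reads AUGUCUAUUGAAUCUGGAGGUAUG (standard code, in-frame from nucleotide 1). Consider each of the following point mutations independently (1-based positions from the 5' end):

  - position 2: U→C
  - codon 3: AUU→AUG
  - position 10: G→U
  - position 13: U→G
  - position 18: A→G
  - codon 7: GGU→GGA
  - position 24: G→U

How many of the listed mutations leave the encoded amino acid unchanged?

2

Codon 1: AUG (Met) → ACG (Thr) — missense.
Codon 3: AUU (Ile) → AUG (Met) — missense.
Codon 4: GAA (Glu) → UAA (Stop) — nonsense.
Codon 5: UCU (Ser) → GCU (Ala) — missense.
Codon 6: GGA (Gly) → GGG (Gly) — synonymous.
Codon 7: GGU (Gly) → GGA (Gly) — synonymous.
Codon 8: AUG (Met) → AUU (Ile) — missense.
Synonymous: 2 of 7.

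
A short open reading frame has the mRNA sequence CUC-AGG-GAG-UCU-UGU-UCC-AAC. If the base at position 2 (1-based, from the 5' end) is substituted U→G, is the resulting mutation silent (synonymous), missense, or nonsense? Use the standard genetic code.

Position 2 falls in codon 1: CUC → Leu.
After the substitution the codon is CGC → Arg.
Leu ≠ Arg, so this is a missense mutation.

missense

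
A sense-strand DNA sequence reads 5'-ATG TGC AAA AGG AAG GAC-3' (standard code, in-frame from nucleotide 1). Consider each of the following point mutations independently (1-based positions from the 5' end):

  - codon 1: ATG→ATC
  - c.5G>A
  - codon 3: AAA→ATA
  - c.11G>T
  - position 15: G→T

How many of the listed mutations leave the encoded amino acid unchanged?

0

Codon 1: ATG (Met) → ATC (Ile) — missense.
Codon 2: TGC (Cys) → TAC (Tyr) — missense.
Codon 3: AAA (Lys) → ATA (Ile) — missense.
Codon 4: AGG (Arg) → ATG (Met) — missense.
Codon 5: AAG (Lys) → AAT (Asn) — missense.
Synonymous: 0 of 5.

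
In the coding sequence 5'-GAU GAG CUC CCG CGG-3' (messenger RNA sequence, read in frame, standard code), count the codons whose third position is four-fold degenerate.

Codon 1 GAU (Asp): third position 2-fold.
Codon 2 GAG (Glu): third position 2-fold.
Codon 3 CUC (Leu): third position 4-fold.
Codon 4 CCG (Pro): third position 4-fold.
Codon 5 CGG (Arg): third position 4-fold.
Four-fold degenerate third positions: 3.

3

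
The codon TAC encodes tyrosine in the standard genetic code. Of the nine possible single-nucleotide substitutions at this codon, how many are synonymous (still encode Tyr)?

1

Position 1: none → 0 synonymous.
Position 2: none → 0 synonymous.
Position 3: TAT → 1 synonymous.
Total: 0 + 0 + 1 = 1.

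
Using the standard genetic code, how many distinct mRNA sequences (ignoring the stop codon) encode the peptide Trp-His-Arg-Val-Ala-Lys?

Trp: 1 codon.
His: 2 codons.
Arg: 6 codons.
Val: 4 codons.
Ala: 4 codons.
Lys: 2 codons.
1 × 2 × 6 × 4 × 4 × 2 = 384.

384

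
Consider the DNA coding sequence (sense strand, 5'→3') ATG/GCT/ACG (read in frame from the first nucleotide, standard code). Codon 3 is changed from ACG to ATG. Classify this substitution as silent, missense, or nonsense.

Position 8 falls in codon 3: ACG → Thr.
After the substitution the codon is ATG → Met.
Thr ≠ Met, so this is a missense mutation.

missense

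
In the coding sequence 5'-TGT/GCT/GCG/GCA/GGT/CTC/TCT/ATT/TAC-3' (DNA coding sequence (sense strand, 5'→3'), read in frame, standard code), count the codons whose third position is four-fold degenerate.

Codon 1 TGT (Cys): third position 2-fold.
Codon 2 GCT (Ala): third position 4-fold.
Codon 3 GCG (Ala): third position 4-fold.
Codon 4 GCA (Ala): third position 4-fold.
Codon 5 GGT (Gly): third position 4-fold.
Codon 6 CTC (Leu): third position 4-fold.
Codon 7 TCT (Ser): third position 4-fold.
Codon 8 ATT (Ile): third position 3-fold.
Codon 9 TAC (Tyr): third position 2-fold.
Four-fold degenerate third positions: 6.

6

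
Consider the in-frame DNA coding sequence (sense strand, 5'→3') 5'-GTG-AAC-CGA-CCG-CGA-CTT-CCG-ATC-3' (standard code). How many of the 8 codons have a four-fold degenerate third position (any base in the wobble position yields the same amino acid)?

6

Codon 1 GTG (Val): third position 4-fold.
Codon 2 AAC (Asn): third position 2-fold.
Codon 3 CGA (Arg): third position 4-fold.
Codon 4 CCG (Pro): third position 4-fold.
Codon 5 CGA (Arg): third position 4-fold.
Codon 6 CTT (Leu): third position 4-fold.
Codon 7 CCG (Pro): third position 4-fold.
Codon 8 ATC (Ile): third position 3-fold.
Four-fold degenerate third positions: 6.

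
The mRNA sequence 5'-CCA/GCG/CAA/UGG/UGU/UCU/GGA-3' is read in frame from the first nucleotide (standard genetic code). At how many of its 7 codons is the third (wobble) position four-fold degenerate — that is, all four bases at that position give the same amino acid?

4

Codon 1 CCA (Pro): third position 4-fold.
Codon 2 GCG (Ala): third position 4-fold.
Codon 3 CAA (Gln): third position 2-fold.
Codon 4 UGG (Trp): third position 1-fold.
Codon 5 UGU (Cys): third position 2-fold.
Codon 6 UCU (Ser): third position 4-fold.
Codon 7 GGA (Gly): third position 4-fold.
Four-fold degenerate third positions: 4.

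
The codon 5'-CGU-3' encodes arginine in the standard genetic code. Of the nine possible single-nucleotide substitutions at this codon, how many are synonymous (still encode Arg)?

Position 1: none → 0 synonymous.
Position 2: none → 0 synonymous.
Position 3: CGC, CGA, CGG → 3 synonymous.
Total: 0 + 0 + 3 = 3.

3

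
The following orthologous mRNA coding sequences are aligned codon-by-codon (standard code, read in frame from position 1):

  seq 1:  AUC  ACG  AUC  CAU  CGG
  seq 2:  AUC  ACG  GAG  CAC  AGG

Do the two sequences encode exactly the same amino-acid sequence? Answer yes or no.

Codon 1: AUC Ile / AUC Ile — identical.
Codon 2: ACG Thr / ACG Thr — identical.
Codon 3: AUC Ile / GAG Glu — nonsynonymous.
Codon 4: CAU His / CAC His — synonymous.
Codon 5: CGG Arg / AGG Arg — synonymous.
Nonsynonymous differences: 1 → different protein.

no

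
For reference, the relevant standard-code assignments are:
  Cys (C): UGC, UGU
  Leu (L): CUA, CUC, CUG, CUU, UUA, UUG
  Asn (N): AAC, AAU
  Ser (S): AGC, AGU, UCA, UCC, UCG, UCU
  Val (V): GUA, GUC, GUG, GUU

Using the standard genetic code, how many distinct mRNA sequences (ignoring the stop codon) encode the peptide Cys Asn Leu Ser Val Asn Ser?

Cys: 2 codons.
Asn: 2 codons.
Leu: 6 codons.
Ser: 6 codons.
Val: 4 codons.
Asn: 2 codons.
Ser: 6 codons.
2 × 2 × 6 × 6 × 4 × 2 × 6 = 6912.

6912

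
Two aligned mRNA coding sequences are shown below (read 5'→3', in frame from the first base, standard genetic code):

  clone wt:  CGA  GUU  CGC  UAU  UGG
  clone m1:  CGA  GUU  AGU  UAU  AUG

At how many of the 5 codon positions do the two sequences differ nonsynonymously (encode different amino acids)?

2

Codon 1: CGA Arg / CGA Arg — identical.
Codon 2: GUU Val / GUU Val — identical.
Codon 3: CGC Arg / AGU Ser — nonsynonymous.
Codon 4: UAU Tyr / UAU Tyr — identical.
Codon 5: UGG Trp / AUG Met — nonsynonymous.
Nonsynonymous differences: 2.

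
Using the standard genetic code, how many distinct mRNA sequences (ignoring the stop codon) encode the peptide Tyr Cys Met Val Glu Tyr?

64

Tyr: 2 codons.
Cys: 2 codons.
Met: 1 codon.
Val: 4 codons.
Glu: 2 codons.
Tyr: 2 codons.
2 × 2 × 1 × 4 × 2 × 2 = 64.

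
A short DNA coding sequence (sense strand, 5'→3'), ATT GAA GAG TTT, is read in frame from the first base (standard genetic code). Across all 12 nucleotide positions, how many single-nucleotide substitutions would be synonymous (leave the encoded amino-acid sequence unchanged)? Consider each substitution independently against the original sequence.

5

Codon 1 (ATT, Ile): 2 synonymous substitutions.
Codon 2 (GAA, Glu): 1 synonymous substitution.
Codon 3 (GAG, Glu): 1 synonymous substitution.
Codon 4 (TTT, Phe): 1 synonymous substitution.
Total: 2 + 1 + 1 + 1 = 5.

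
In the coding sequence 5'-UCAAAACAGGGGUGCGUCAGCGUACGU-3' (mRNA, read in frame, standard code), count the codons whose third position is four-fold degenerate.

Codon 1 UCA (Ser): third position 4-fold.
Codon 2 AAA (Lys): third position 2-fold.
Codon 3 CAG (Gln): third position 2-fold.
Codon 4 GGG (Gly): third position 4-fold.
Codon 5 UGC (Cys): third position 2-fold.
Codon 6 GUC (Val): third position 4-fold.
Codon 7 AGC (Ser): third position 2-fold.
Codon 8 GUA (Val): third position 4-fold.
Codon 9 CGU (Arg): third position 4-fold.
Four-fold degenerate third positions: 5.

5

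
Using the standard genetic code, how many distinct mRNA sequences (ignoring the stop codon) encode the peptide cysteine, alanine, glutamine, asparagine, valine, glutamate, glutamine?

Cys: 2 codons.
Ala: 4 codons.
Gln: 2 codons.
Asn: 2 codons.
Val: 4 codons.
Glu: 2 codons.
Gln: 2 codons.
2 × 4 × 2 × 2 × 4 × 2 × 2 = 512.

512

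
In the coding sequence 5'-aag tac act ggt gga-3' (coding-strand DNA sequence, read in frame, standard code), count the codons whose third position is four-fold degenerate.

Codon 1 AAG (Lys): third position 2-fold.
Codon 2 TAC (Tyr): third position 2-fold.
Codon 3 ACT (Thr): third position 4-fold.
Codon 4 GGT (Gly): third position 4-fold.
Codon 5 GGA (Gly): third position 4-fold.
Four-fold degenerate third positions: 3.

3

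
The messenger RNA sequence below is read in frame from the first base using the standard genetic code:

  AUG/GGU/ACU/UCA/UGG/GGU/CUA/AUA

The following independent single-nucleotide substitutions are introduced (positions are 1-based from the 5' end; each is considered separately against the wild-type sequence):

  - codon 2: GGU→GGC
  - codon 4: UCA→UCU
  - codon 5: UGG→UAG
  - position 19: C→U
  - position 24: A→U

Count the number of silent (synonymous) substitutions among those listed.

4

Codon 2: GGU (Gly) → GGC (Gly) — synonymous.
Codon 4: UCA (Ser) → UCU (Ser) — synonymous.
Codon 5: UGG (Trp) → UAG (Stop) — nonsense.
Codon 7: CUA (Leu) → UUA (Leu) — synonymous.
Codon 8: AUA (Ile) → AUU (Ile) — synonymous.
Synonymous: 4 of 5.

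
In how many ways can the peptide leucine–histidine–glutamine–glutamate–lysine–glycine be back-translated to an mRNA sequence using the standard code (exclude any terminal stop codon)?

384

Leu: 6 codons.
His: 2 codons.
Gln: 2 codons.
Glu: 2 codons.
Lys: 2 codons.
Gly: 4 codons.
6 × 2 × 2 × 2 × 2 × 4 = 384.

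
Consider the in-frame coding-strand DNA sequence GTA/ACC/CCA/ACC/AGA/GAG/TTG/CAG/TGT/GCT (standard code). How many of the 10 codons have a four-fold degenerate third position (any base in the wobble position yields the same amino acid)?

Codon 1 GTA (Val): third position 4-fold.
Codon 2 ACC (Thr): third position 4-fold.
Codon 3 CCA (Pro): third position 4-fold.
Codon 4 ACC (Thr): third position 4-fold.
Codon 5 AGA (Arg): third position 2-fold.
Codon 6 GAG (Glu): third position 2-fold.
Codon 7 TTG (Leu): third position 2-fold.
Codon 8 CAG (Gln): third position 2-fold.
Codon 9 TGT (Cys): third position 2-fold.
Codon 10 GCT (Ala): third position 4-fold.
Four-fold degenerate third positions: 5.

5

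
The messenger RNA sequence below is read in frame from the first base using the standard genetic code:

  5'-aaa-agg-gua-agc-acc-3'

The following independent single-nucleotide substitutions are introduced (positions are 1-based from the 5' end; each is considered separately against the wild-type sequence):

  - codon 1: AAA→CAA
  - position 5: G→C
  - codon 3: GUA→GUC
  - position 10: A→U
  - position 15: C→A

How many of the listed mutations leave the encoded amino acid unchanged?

Codon 1: AAA (Lys) → CAA (Gln) — missense.
Codon 2: AGG (Arg) → ACG (Thr) — missense.
Codon 3: GUA (Val) → GUC (Val) — synonymous.
Codon 4: AGC (Ser) → UGC (Cys) — missense.
Codon 5: ACC (Thr) → ACA (Thr) — synonymous.
Synonymous: 2 of 5.

2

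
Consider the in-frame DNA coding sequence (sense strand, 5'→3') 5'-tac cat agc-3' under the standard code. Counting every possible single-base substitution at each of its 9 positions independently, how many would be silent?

Codon 1 (TAC, Tyr): 1 synonymous substitution.
Codon 2 (CAT, His): 1 synonymous substitution.
Codon 3 (AGC, Ser): 1 synonymous substitution.
Total: 1 + 1 + 1 = 3.

3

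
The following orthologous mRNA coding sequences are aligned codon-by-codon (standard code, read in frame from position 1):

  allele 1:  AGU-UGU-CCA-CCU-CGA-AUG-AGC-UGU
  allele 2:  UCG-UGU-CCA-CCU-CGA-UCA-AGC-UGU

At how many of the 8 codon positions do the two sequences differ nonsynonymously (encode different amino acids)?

Codon 1: AGU Ser / UCG Ser — synonymous.
Codon 2: UGU Cys / UGU Cys — identical.
Codon 3: CCA Pro / CCA Pro — identical.
Codon 4: CCU Pro / CCU Pro — identical.
Codon 5: CGA Arg / CGA Arg — identical.
Codon 6: AUG Met / UCA Ser — nonsynonymous.
Codon 7: AGC Ser / AGC Ser — identical.
Codon 8: UGU Cys / UGU Cys — identical.
Nonsynonymous differences: 1.

1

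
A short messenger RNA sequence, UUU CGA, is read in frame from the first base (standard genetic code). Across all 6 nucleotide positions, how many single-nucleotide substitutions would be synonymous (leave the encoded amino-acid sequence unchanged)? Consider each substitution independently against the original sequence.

Codon 1 (UUU, Phe): 1 synonymous substitution.
Codon 2 (CGA, Arg): 4 synonymous substitutions.
Total: 1 + 4 = 5.

5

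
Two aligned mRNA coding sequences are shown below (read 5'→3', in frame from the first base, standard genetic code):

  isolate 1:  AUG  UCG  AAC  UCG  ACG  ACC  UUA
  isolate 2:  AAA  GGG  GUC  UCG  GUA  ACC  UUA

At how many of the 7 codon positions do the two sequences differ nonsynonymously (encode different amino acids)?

Codon 1: AUG Met / AAA Lys — nonsynonymous.
Codon 2: UCG Ser / GGG Gly — nonsynonymous.
Codon 3: AAC Asn / GUC Val — nonsynonymous.
Codon 4: UCG Ser / UCG Ser — identical.
Codon 5: ACG Thr / GUA Val — nonsynonymous.
Codon 6: ACC Thr / ACC Thr — identical.
Codon 7: UUA Leu / UUA Leu — identical.
Nonsynonymous differences: 4.

4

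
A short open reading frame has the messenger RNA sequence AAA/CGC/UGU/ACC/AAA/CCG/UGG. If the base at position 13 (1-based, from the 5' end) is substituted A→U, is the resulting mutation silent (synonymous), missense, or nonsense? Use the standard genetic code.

nonsense

Position 13 falls in codon 5: AAA → Lys.
After the substitution the codon is UAA → Stop.
The new codon is a stop codon, so this is a nonsense mutation.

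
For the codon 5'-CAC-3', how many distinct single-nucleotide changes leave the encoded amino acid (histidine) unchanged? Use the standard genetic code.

Position 1: none → 0 synonymous.
Position 2: none → 0 synonymous.
Position 3: CAT → 1 synonymous.
Total: 0 + 0 + 1 = 1.

1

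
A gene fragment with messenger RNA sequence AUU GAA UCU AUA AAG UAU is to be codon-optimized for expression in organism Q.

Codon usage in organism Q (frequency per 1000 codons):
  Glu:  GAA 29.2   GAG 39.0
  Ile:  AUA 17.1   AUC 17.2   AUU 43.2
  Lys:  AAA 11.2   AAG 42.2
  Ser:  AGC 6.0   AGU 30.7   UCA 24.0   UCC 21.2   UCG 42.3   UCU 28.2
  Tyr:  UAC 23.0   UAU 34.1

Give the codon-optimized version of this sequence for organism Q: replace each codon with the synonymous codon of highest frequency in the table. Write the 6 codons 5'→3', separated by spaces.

Codon 1 (Ile): best is AUU at 43.2.
Codon 2 (Glu): best is GAG at 39.0.
Codon 3 (Ser): best is UCG at 42.3.
Codon 4 (Ile): best is AUU at 43.2.
Codon 5 (Lys): best is AAG at 42.2.
Codon 6 (Tyr): best is UAU at 34.1.

AUU GAG UCG AUU AAG UAU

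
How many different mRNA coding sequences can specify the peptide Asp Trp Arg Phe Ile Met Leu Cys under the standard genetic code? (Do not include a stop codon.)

Asp: 2 codons.
Trp: 1 codon.
Arg: 6 codons.
Phe: 2 codons.
Ile: 3 codons.
Met: 1 codon.
Leu: 6 codons.
Cys: 2 codons.
2 × 1 × 6 × 2 × 3 × 1 × 6 × 2 = 864.

864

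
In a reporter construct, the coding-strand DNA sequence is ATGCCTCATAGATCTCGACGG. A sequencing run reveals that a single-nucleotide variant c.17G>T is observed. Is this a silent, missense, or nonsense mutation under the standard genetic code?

missense

Position 17 falls in codon 6: CGA → Arg.
After the substitution the codon is CTA → Leu.
Arg ≠ Leu, so this is a missense mutation.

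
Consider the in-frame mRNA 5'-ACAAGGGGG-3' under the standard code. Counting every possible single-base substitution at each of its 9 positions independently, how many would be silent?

8

Codon 1 (ACA, Thr): 3 synonymous substitutions.
Codon 2 (AGG, Arg): 2 synonymous substitutions.
Codon 3 (GGG, Gly): 3 synonymous substitutions.
Total: 3 + 2 + 3 = 8.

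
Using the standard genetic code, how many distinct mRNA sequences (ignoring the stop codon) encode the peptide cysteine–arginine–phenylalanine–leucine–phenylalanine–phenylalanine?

Cys: 2 codons.
Arg: 6 codons.
Phe: 2 codons.
Leu: 6 codons.
Phe: 2 codons.
Phe: 2 codons.
2 × 6 × 2 × 6 × 2 × 2 = 576.

576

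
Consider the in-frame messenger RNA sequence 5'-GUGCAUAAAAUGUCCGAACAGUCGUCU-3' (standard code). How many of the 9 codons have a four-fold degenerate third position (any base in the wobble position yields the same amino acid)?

Codon 1 GUG (Val): third position 4-fold.
Codon 2 CAU (His): third position 2-fold.
Codon 3 AAA (Lys): third position 2-fold.
Codon 4 AUG (Met): third position 1-fold.
Codon 5 UCC (Ser): third position 4-fold.
Codon 6 GAA (Glu): third position 2-fold.
Codon 7 CAG (Gln): third position 2-fold.
Codon 8 UCG (Ser): third position 4-fold.
Codon 9 UCU (Ser): third position 4-fold.
Four-fold degenerate third positions: 4.

4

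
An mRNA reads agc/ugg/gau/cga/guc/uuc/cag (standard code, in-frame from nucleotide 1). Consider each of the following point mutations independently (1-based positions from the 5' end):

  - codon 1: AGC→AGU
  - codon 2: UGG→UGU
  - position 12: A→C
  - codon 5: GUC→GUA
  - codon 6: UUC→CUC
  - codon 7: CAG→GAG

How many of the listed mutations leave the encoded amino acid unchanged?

Codon 1: AGC (Ser) → AGU (Ser) — synonymous.
Codon 2: UGG (Trp) → UGU (Cys) — missense.
Codon 4: CGA (Arg) → CGC (Arg) — synonymous.
Codon 5: GUC (Val) → GUA (Val) — synonymous.
Codon 6: UUC (Phe) → CUC (Leu) — missense.
Codon 7: CAG (Gln) → GAG (Glu) — missense.
Synonymous: 3 of 6.

3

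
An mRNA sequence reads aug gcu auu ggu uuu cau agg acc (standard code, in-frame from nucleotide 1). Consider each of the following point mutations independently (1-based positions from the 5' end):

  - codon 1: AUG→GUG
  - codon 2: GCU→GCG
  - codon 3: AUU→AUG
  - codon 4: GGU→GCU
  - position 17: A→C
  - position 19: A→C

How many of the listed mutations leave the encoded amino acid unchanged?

2

Codon 1: AUG (Met) → GUG (Val) — missense.
Codon 2: GCU (Ala) → GCG (Ala) — synonymous.
Codon 3: AUU (Ile) → AUG (Met) — missense.
Codon 4: GGU (Gly) → GCU (Ala) — missense.
Codon 6: CAU (His) → CCU (Pro) — missense.
Codon 7: AGG (Arg) → CGG (Arg) — synonymous.
Synonymous: 2 of 6.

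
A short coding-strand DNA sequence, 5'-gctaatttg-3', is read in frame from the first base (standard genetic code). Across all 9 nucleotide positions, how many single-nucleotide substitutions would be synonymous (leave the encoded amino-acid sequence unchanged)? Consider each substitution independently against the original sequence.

6

Codon 1 (GCT, Ala): 3 synonymous substitutions.
Codon 2 (AAT, Asn): 1 synonymous substitution.
Codon 3 (TTG, Leu): 2 synonymous substitutions.
Total: 3 + 1 + 2 = 6.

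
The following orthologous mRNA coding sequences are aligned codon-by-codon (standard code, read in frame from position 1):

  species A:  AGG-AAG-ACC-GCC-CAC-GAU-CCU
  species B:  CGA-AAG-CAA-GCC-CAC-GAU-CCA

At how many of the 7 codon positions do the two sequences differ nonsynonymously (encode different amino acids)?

Codon 1: AGG Arg / CGA Arg — synonymous.
Codon 2: AAG Lys / AAG Lys — identical.
Codon 3: ACC Thr / CAA Gln — nonsynonymous.
Codon 4: GCC Ala / GCC Ala — identical.
Codon 5: CAC His / CAC His — identical.
Codon 6: GAU Asp / GAU Asp — identical.
Codon 7: CCU Pro / CCA Pro — synonymous.
Nonsynonymous differences: 1.

1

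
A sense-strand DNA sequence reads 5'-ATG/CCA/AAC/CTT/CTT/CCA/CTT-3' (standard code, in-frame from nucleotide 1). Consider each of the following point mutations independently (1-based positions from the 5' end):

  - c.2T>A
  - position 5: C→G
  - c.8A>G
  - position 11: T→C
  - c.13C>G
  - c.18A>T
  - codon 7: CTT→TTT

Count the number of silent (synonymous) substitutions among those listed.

1

Codon 1: ATG (Met) → AAG (Lys) — missense.
Codon 2: CCA (Pro) → CGA (Arg) — missense.
Codon 3: AAC (Asn) → AGC (Ser) — missense.
Codon 4: CTT (Leu) → CCT (Pro) — missense.
Codon 5: CTT (Leu) → GTT (Val) — missense.
Codon 6: CCA (Pro) → CCT (Pro) — synonymous.
Codon 7: CTT (Leu) → TTT (Phe) — missense.
Synonymous: 1 of 7.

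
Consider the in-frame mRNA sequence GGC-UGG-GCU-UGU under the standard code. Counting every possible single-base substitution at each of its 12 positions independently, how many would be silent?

7

Codon 1 (GGC, Gly): 3 synonymous substitutions.
Codon 2 (UGG, Trp): 0 synonymous substitutions.
Codon 3 (GCU, Ala): 3 synonymous substitutions.
Codon 4 (UGU, Cys): 1 synonymous substitution.
Total: 3 + 0 + 3 + 1 = 7.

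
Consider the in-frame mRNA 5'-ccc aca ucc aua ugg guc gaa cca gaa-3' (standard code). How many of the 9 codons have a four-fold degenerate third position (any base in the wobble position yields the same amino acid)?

5

Codon 1 CCC (Pro): third position 4-fold.
Codon 2 ACA (Thr): third position 4-fold.
Codon 3 UCC (Ser): third position 4-fold.
Codon 4 AUA (Ile): third position 3-fold.
Codon 5 UGG (Trp): third position 1-fold.
Codon 6 GUC (Val): third position 4-fold.
Codon 7 GAA (Glu): third position 2-fold.
Codon 8 CCA (Pro): third position 4-fold.
Codon 9 GAA (Glu): third position 2-fold.
Four-fold degenerate third positions: 5.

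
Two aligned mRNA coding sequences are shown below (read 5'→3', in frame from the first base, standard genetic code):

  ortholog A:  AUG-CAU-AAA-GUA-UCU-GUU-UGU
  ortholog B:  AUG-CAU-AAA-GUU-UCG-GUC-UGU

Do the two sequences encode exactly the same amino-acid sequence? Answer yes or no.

Codon 1: AUG Met / AUG Met — identical.
Codon 2: CAU His / CAU His — identical.
Codon 3: AAA Lys / AAA Lys — identical.
Codon 4: GUA Val / GUU Val — synonymous.
Codon 5: UCU Ser / UCG Ser — synonymous.
Codon 6: GUU Val / GUC Val — synonymous.
Codon 7: UGU Cys / UGU Cys — identical.
Nonsynonymous differences: 0 → same protein.

yes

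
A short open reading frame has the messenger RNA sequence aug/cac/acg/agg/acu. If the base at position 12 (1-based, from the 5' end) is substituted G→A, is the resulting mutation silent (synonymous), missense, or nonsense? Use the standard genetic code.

silent

Position 12 falls in codon 4: AGG → Arg.
After the substitution the codon is AGA → Arg.
Both encode Arg, so the change is synonymous.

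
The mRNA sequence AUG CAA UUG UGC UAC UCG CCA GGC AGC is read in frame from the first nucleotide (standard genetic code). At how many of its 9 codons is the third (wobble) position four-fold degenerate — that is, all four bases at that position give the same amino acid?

Codon 1 AUG (Met): third position 1-fold.
Codon 2 CAA (Gln): third position 2-fold.
Codon 3 UUG (Leu): third position 2-fold.
Codon 4 UGC (Cys): third position 2-fold.
Codon 5 UAC (Tyr): third position 2-fold.
Codon 6 UCG (Ser): third position 4-fold.
Codon 7 CCA (Pro): third position 4-fold.
Codon 8 GGC (Gly): third position 4-fold.
Codon 9 AGC (Ser): third position 2-fold.
Four-fold degenerate third positions: 3.

3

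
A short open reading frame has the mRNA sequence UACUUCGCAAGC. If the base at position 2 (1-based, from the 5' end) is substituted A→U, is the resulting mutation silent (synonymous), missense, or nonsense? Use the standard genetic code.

missense

Position 2 falls in codon 1: UAC → Tyr.
After the substitution the codon is UUC → Phe.
Tyr ≠ Phe, so this is a missense mutation.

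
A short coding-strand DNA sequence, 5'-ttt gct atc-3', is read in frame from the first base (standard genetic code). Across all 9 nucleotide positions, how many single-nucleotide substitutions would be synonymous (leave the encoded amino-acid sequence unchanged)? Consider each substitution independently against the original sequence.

Codon 1 (TTT, Phe): 1 synonymous substitution.
Codon 2 (GCT, Ala): 3 synonymous substitutions.
Codon 3 (ATC, Ile): 2 synonymous substitutions.
Total: 1 + 3 + 2 = 6.

6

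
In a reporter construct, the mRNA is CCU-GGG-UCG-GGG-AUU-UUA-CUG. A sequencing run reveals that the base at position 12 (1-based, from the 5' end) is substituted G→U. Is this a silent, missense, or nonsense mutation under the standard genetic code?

silent

Position 12 falls in codon 4: GGG → Gly.
After the substitution the codon is GGU → Gly.
Both encode Gly, so the change is synonymous.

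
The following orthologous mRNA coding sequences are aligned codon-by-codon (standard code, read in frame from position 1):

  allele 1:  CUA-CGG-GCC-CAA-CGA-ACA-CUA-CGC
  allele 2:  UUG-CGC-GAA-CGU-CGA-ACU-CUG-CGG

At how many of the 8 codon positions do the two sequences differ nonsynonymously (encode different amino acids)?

2

Codon 1: CUA Leu / UUG Leu — synonymous.
Codon 2: CGG Arg / CGC Arg — synonymous.
Codon 3: GCC Ala / GAA Glu — nonsynonymous.
Codon 4: CAA Gln / CGU Arg — nonsynonymous.
Codon 5: CGA Arg / CGA Arg — identical.
Codon 6: ACA Thr / ACU Thr — synonymous.
Codon 7: CUA Leu / CUG Leu — synonymous.
Codon 8: CGC Arg / CGG Arg — synonymous.
Nonsynonymous differences: 2.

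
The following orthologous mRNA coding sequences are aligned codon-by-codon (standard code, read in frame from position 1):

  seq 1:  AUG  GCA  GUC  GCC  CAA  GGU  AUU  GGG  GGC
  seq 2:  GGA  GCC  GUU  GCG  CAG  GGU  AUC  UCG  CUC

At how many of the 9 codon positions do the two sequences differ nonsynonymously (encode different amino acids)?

3

Codon 1: AUG Met / GGA Gly — nonsynonymous.
Codon 2: GCA Ala / GCC Ala — synonymous.
Codon 3: GUC Val / GUU Val — synonymous.
Codon 4: GCC Ala / GCG Ala — synonymous.
Codon 5: CAA Gln / CAG Gln — synonymous.
Codon 6: GGU Gly / GGU Gly — identical.
Codon 7: AUU Ile / AUC Ile — synonymous.
Codon 8: GGG Gly / UCG Ser — nonsynonymous.
Codon 9: GGC Gly / CUC Leu — nonsynonymous.
Nonsynonymous differences: 3.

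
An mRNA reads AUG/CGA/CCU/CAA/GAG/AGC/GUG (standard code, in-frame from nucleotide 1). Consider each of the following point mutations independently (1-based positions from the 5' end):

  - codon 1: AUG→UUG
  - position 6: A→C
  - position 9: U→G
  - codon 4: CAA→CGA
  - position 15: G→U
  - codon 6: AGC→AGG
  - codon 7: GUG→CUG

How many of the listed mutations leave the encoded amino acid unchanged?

2

Codon 1: AUG (Met) → UUG (Leu) — missense.
Codon 2: CGA (Arg) → CGC (Arg) — synonymous.
Codon 3: CCU (Pro) → CCG (Pro) — synonymous.
Codon 4: CAA (Gln) → CGA (Arg) — missense.
Codon 5: GAG (Glu) → GAU (Asp) — missense.
Codon 6: AGC (Ser) → AGG (Arg) — missense.
Codon 7: GUG (Val) → CUG (Leu) — missense.
Synonymous: 2 of 7.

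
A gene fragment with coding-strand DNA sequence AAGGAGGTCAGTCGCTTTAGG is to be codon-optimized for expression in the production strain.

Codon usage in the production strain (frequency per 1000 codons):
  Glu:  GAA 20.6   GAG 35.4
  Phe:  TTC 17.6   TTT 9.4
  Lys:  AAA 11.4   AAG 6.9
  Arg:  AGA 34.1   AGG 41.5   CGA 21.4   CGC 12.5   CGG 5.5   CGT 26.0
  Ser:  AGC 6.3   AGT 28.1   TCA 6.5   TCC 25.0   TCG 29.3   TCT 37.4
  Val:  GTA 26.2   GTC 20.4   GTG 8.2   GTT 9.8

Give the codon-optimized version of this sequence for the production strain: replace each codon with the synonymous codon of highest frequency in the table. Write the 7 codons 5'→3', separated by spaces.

Codon 1 (Lys): best is AAA at 11.4.
Codon 2 (Glu): best is GAG at 35.4.
Codon 3 (Val): best is GTA at 26.2.
Codon 4 (Ser): best is TCT at 37.4.
Codon 5 (Arg): best is AGG at 41.5.
Codon 6 (Phe): best is TTC at 17.6.
Codon 7 (Arg): best is AGG at 41.5.

AAA GAG GTA TCT AGG TTC AGG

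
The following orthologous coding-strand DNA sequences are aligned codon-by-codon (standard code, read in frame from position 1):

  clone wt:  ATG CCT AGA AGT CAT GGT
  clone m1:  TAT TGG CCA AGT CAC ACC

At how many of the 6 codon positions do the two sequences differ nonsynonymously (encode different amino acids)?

4

Codon 1: ATG Met / TAT Tyr — nonsynonymous.
Codon 2: CCT Pro / TGG Trp — nonsynonymous.
Codon 3: AGA Arg / CCA Pro — nonsynonymous.
Codon 4: AGT Ser / AGT Ser — identical.
Codon 5: CAT His / CAC His — synonymous.
Codon 6: GGT Gly / ACC Thr — nonsynonymous.
Nonsynonymous differences: 4.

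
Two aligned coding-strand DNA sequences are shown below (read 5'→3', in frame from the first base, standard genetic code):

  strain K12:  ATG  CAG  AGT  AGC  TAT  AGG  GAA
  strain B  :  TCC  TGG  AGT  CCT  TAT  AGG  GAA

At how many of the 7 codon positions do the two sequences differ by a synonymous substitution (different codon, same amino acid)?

Codon 1: ATG Met / TCC Ser — nonsynonymous.
Codon 2: CAG Gln / TGG Trp — nonsynonymous.
Codon 3: AGT Ser / AGT Ser — identical.
Codon 4: AGC Ser / CCT Pro — nonsynonymous.
Codon 5: TAT Tyr / TAT Tyr — identical.
Codon 6: AGG Arg / AGG Arg — identical.
Codon 7: GAA Glu / GAA Glu — identical.
Synonymous differences: 0.

0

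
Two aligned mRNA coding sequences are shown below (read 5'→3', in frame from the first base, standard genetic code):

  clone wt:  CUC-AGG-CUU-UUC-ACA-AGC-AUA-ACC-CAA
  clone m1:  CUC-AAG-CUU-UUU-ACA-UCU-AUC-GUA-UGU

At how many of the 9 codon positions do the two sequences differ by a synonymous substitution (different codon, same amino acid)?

3

Codon 1: CUC Leu / CUC Leu — identical.
Codon 2: AGG Arg / AAG Lys — nonsynonymous.
Codon 3: CUU Leu / CUU Leu — identical.
Codon 4: UUC Phe / UUU Phe — synonymous.
Codon 5: ACA Thr / ACA Thr — identical.
Codon 6: AGC Ser / UCU Ser — synonymous.
Codon 7: AUA Ile / AUC Ile — synonymous.
Codon 8: ACC Thr / GUA Val — nonsynonymous.
Codon 9: CAA Gln / UGU Cys — nonsynonymous.
Synonymous differences: 3.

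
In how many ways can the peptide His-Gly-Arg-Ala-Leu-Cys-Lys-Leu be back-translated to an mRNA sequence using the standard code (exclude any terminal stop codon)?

27648

His: 2 codons.
Gly: 4 codons.
Arg: 6 codons.
Ala: 4 codons.
Leu: 6 codons.
Cys: 2 codons.
Lys: 2 codons.
Leu: 6 codons.
2 × 4 × 6 × 4 × 6 × 2 × 2 × 6 = 27648.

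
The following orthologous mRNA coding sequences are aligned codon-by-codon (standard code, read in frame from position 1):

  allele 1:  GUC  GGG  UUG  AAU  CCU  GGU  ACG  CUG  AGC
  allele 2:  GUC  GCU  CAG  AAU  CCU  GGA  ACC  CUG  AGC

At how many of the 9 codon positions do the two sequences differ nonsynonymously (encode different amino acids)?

2

Codon 1: GUC Val / GUC Val — identical.
Codon 2: GGG Gly / GCU Ala — nonsynonymous.
Codon 3: UUG Leu / CAG Gln — nonsynonymous.
Codon 4: AAU Asn / AAU Asn — identical.
Codon 5: CCU Pro / CCU Pro — identical.
Codon 6: GGU Gly / GGA Gly — synonymous.
Codon 7: ACG Thr / ACC Thr — synonymous.
Codon 8: CUG Leu / CUG Leu — identical.
Codon 9: AGC Ser / AGC Ser — identical.
Nonsynonymous differences: 2.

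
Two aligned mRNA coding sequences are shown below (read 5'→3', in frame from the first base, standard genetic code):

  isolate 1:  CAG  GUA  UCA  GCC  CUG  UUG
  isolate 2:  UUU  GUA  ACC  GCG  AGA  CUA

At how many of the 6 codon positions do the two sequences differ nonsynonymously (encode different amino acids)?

3

Codon 1: CAG Gln / UUU Phe — nonsynonymous.
Codon 2: GUA Val / GUA Val — identical.
Codon 3: UCA Ser / ACC Thr — nonsynonymous.
Codon 4: GCC Ala / GCG Ala — synonymous.
Codon 5: CUG Leu / AGA Arg — nonsynonymous.
Codon 6: UUG Leu / CUA Leu — synonymous.
Nonsynonymous differences: 3.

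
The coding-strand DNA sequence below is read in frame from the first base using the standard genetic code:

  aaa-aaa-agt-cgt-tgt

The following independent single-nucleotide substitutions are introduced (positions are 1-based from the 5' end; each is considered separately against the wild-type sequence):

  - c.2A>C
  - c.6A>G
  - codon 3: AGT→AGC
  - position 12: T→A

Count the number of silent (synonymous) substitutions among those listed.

Codon 1: AAA (Lys) → ACA (Thr) — missense.
Codon 2: AAA (Lys) → AAG (Lys) — synonymous.
Codon 3: AGT (Ser) → AGC (Ser) — synonymous.
Codon 4: CGT (Arg) → CGA (Arg) — synonymous.
Synonymous: 3 of 4.

3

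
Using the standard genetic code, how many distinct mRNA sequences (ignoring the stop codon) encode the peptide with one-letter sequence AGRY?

192

Ala: 4 codons.
Gly: 4 codons.
Arg: 6 codons.
Tyr: 2 codons.
4 × 4 × 6 × 2 = 192.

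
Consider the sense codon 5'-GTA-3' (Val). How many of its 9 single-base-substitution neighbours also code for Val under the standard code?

Position 1: none → 0 synonymous.
Position 2: none → 0 synonymous.
Position 3: GTT, GTC, GTG → 3 synonymous.
Total: 0 + 0 + 3 = 3.

3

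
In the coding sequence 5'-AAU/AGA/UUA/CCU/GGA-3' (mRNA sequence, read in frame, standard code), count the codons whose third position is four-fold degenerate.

2

Codon 1 AAU (Asn): third position 2-fold.
Codon 2 AGA (Arg): third position 2-fold.
Codon 3 UUA (Leu): third position 2-fold.
Codon 4 CCU (Pro): third position 4-fold.
Codon 5 GGA (Gly): third position 4-fold.
Four-fold degenerate third positions: 2.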